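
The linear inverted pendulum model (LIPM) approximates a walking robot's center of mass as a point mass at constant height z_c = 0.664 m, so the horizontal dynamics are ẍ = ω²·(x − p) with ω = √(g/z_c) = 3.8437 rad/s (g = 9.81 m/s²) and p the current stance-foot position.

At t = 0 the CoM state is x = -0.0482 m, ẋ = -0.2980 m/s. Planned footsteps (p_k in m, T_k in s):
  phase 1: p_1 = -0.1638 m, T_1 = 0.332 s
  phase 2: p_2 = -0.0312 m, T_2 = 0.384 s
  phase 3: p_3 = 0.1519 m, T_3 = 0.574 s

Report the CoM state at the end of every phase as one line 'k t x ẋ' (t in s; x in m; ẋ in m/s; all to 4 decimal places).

phase 1: p=-0.1638, T=0.332, ωT=1.276108, cosh=1.930896, sinh=1.651774; start (x,ẋ)=(-0.048200, -0.298000) → end (x,ẋ)=(-0.068650, 0.158529)
phase 2: p=-0.0312, T=0.384, ωT=1.475981, cosh=2.301940, sinh=2.073385; start (x,ẋ)=(-0.068650, 0.158529) → end (x,ẋ)=(-0.031892, 0.066470)
phase 3: p=0.1519, T=0.574, ωT=2.206284, cosh=4.596006, sinh=4.485897; start (x,ẋ)=(-0.031892, 0.066470) → end (x,ẋ)=(-0.615236, -2.863535)

1 0.3320 -0.0686 0.1585
2 0.7160 -0.0319 0.0665
3 1.2900 -0.6152 -2.8635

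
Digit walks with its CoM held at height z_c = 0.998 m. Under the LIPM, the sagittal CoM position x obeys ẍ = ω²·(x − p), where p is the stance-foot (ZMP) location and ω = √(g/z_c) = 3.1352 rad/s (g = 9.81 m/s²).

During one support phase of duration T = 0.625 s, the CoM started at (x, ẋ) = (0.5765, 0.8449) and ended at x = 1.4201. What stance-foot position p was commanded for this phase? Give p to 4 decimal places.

ωT = 3.1352·0.625 = 1.959500; cosh(ωT) = 3.618354, sinh(ωT) = 3.477425
x(T) = p + (x₀−p)·cosh(ωT) + (ẋ₀/ω)·sinh(ωT) ⇒ p·(1 − cosh) = x(T) − x₀·cosh − (ẋ₀/ω)·sinh
numerator   = 1.4201 − (0.5765)·3.618354 − (0.8449/3.1352)·3.477425 = -1.603006
denominator = 1 − 3.618354 = -2.618354
p = -1.603006 / -2.618354 = 0.6122

p = 0.6122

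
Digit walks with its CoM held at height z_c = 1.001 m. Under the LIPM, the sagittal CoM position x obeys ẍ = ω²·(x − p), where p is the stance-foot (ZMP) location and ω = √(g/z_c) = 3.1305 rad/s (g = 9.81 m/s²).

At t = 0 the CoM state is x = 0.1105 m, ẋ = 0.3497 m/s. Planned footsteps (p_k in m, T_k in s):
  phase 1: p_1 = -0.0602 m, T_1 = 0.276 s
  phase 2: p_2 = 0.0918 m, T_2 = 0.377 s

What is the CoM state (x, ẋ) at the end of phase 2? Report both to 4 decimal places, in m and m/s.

x = 0.9154, ẋ = 2.7006

phase 1: p=-0.0602, T=0.276, ωT=0.864018, cosh=1.397070, sinh=0.975605; start (x,ẋ)=(0.110500, 0.349700) → end (x,ẋ)=(0.287262, 1.009896)
phase 2: p=0.0918, T=0.377, ωT=1.180198, cosh=1.781119, sinh=1.473901; start (x,ẋ)=(0.287262, 1.009896) → end (x,ẋ)=(0.915420, 2.700616)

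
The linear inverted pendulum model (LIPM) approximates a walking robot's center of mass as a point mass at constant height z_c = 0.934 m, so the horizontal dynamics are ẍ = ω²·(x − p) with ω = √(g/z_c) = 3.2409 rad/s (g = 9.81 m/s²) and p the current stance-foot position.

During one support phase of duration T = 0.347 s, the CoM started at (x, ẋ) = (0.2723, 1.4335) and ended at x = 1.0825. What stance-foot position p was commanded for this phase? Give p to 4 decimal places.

p = -0.0142

ωT = 3.2409·0.347 = 1.124592; cosh(ωT) = 1.701873, sinh(ωT) = 1.377088
x(T) = p + (x₀−p)·cosh(ωT) + (ẋ₀/ω)·sinh(ωT) ⇒ p·(1 − cosh) = x(T) − x₀·cosh − (ẋ₀/ω)·sinh
numerator   = 1.0825 − (0.2723)·1.701873 − (1.4335/3.2409)·1.377088 = 0.009973
denominator = 1 − 1.701873 = -0.701873
p = 0.009973 / -0.701873 = -0.0142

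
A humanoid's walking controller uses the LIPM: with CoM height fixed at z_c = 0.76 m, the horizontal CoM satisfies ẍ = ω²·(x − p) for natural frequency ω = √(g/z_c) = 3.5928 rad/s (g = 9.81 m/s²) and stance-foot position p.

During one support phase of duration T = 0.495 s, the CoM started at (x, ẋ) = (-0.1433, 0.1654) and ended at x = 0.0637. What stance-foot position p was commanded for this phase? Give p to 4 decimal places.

ωT = 3.5928·0.495 = 1.778436; cosh(ωT) = 3.044746, sinh(ωT) = 2.875844
x(T) = p + (x₀−p)·cosh(ωT) + (ẋ₀/ω)·sinh(ωT) ⇒ p·(1 − cosh) = x(T) − x₀·cosh − (ẋ₀/ω)·sinh
numerator   = 0.0637 − (-0.1433)·3.044746 − (0.1654/3.5928)·2.875844 = 0.367618
denominator = 1 − 3.044746 = -2.044746
p = 0.367618 / -2.044746 = -0.1798

p = -0.1798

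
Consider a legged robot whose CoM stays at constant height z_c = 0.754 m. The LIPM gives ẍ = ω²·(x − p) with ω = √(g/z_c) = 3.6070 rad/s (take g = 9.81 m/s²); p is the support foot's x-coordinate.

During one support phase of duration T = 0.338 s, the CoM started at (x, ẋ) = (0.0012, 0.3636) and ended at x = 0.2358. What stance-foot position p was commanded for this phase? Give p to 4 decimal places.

p = -0.0928

ωT = 3.6070·0.338 = 1.219166; cosh(ωT) = 1.839920, sinh(ωT) = 1.544444
x(T) = p + (x₀−p)·cosh(ωT) + (ẋ₀/ω)·sinh(ωT) ⇒ p·(1 − cosh) = x(T) − x₀·cosh − (ẋ₀/ω)·sinh
numerator   = 0.2358 − (0.0012)·1.839920 − (0.3636/3.6070)·1.544444 = 0.077906
denominator = 1 − 1.839920 = -0.839920
p = 0.077906 / -0.839920 = -0.0928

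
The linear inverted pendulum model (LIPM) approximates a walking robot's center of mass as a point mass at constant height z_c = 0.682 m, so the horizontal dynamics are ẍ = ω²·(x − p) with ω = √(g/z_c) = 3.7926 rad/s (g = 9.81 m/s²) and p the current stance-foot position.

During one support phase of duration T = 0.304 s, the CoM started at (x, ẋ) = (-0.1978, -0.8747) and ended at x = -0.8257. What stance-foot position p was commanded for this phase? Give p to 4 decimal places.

p = 0.2054

ωT = 3.7926·0.304 = 1.152950; cosh(ωT) = 1.741614, sinh(ωT) = 1.425910
x(T) = p + (x₀−p)·cosh(ωT) + (ẋ₀/ω)·sinh(ωT) ⇒ p·(1 − cosh) = x(T) − x₀·cosh − (ẋ₀/ω)·sinh
numerator   = -0.8257 − (-0.1978)·1.741614 − (-0.8747/3.7926)·1.425910 = -0.152346
denominator = 1 − 1.741614 = -0.741614
p = -0.152346 / -0.741614 = 0.2054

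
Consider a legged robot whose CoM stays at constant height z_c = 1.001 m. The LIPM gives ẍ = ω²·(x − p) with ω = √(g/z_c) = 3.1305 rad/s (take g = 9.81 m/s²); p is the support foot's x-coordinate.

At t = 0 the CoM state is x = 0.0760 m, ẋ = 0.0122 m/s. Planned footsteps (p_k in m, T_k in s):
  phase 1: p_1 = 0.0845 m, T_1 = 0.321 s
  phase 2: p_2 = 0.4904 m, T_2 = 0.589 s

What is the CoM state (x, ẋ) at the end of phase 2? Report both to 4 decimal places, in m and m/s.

x = -0.8646, ẋ = -4.0387

phase 1: p=0.0845, T=0.321, ωT=1.004891, cosh=1.548846, sinh=1.182762; start (x,ẋ)=(0.076000, 0.012200) → end (x,ẋ)=(0.075944, -0.012576)
phase 2: p=0.4904, T=0.589, ωT=1.843865, cosh=3.239562, sinh=3.081357; start (x,ẋ)=(0.075944, -0.012576) → end (x,ẋ)=(-0.864634, -4.038661)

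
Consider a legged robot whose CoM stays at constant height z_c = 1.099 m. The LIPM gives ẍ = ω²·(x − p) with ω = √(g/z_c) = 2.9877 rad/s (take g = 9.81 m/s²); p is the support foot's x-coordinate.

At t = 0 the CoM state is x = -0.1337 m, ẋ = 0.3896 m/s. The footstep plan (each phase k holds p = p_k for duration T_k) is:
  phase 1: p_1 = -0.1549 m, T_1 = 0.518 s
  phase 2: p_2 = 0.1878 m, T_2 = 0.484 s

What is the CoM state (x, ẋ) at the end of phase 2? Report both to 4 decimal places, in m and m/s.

phase 1: p=-0.1549, T=0.518, ωT=1.547629, cosh=2.456531, sinh=2.243779; start (x,ẋ)=(-0.133700, 0.389600) → end (x,ẋ)=(0.189770, 1.099184)
phase 2: p=0.1878, T=0.484, ωT=1.446047, cosh=2.240897, sinh=2.005398; start (x,ẋ)=(0.189770, 1.099184) → end (x,ẋ)=(0.930007, 2.474963)

x = 0.9300, ẋ = 2.4750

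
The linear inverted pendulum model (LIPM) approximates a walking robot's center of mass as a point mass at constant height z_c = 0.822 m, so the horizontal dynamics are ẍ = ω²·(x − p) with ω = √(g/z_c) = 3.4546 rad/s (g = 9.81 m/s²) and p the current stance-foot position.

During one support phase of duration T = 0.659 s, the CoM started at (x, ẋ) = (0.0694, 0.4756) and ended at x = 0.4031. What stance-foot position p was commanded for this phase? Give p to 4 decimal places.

p = 0.1535

ωT = 3.4546·0.659 = 2.276581; cosh(ωT) = 4.922975, sinh(ωT) = 4.820340
x(T) = p + (x₀−p)·cosh(ωT) + (ẋ₀/ω)·sinh(ωT) ⇒ p·(1 − cosh) = x(T) − x₀·cosh − (ẋ₀/ω)·sinh
numerator   = 0.4031 − (0.0694)·4.922975 − (0.4756/3.4546)·4.820340 = -0.602178
denominator = 1 − 4.922975 = -3.922975
p = -0.602178 / -3.922975 = 0.1535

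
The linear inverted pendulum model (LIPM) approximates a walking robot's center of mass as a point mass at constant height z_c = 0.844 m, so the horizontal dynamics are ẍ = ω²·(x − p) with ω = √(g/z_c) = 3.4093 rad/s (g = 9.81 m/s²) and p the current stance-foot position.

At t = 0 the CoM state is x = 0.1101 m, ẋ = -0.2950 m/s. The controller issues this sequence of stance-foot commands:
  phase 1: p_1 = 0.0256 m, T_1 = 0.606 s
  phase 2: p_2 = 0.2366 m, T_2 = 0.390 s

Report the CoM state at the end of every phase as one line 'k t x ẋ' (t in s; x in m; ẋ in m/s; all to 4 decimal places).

phase 1: p=0.0256, T=0.606, ωT=2.066036, cosh=4.010078, sinh=3.883391; start (x,ẋ)=(0.110100, -0.295000) → end (x,ẋ)=(0.028429, -0.064223)
phase 2: p=0.2366, T=0.390, ωT=1.329627, cosh=2.022105, sinh=1.757529; start (x,ẋ)=(0.028429, -0.064223) → end (x,ẋ)=(-0.217450, -1.377212)

1 0.6060 0.0284 -0.0642
2 0.9960 -0.2175 -1.3772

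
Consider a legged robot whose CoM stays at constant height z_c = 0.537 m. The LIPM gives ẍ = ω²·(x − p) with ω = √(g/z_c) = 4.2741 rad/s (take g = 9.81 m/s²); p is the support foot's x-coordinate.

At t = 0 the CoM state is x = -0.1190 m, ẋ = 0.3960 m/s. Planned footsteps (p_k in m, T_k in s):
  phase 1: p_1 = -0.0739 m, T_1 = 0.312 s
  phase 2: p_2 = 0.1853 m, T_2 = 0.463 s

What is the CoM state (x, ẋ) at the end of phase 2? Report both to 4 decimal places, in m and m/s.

phase 1: p=-0.0739, T=0.312, ωT=1.333519, cosh=2.028961, sinh=1.765412; start (x,ẋ)=(-0.119000, 0.396000) → end (x,ẋ)=(-0.001839, 0.463164)
phase 2: p=0.1853, T=0.463, ωT=1.978908, cosh=3.686530, sinh=3.548310; start (x,ẋ)=(-0.001839, 0.463164) → end (x,ẋ)=(-0.120079, -1.130646)

x = -0.1201, ẋ = -1.1306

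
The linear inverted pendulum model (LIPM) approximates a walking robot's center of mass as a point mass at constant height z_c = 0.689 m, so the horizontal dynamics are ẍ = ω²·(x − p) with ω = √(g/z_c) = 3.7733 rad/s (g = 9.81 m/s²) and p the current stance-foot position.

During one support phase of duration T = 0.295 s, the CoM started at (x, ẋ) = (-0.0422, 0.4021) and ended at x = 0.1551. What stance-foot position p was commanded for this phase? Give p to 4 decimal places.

ωT = 3.7733·0.295 = 1.113123; cosh(ωT) = 1.686191, sinh(ωT) = 1.357660
x(T) = p + (x₀−p)·cosh(ωT) + (ẋ₀/ω)·sinh(ωT) ⇒ p·(1 − cosh) = x(T) − x₀·cosh − (ẋ₀/ω)·sinh
numerator   = 0.1551 − (-0.0422)·1.686191 − (0.4021/3.7733)·1.357660 = 0.081579
denominator = 1 − 1.686191 = -0.686191
p = 0.081579 / -0.686191 = -0.1189

p = -0.1189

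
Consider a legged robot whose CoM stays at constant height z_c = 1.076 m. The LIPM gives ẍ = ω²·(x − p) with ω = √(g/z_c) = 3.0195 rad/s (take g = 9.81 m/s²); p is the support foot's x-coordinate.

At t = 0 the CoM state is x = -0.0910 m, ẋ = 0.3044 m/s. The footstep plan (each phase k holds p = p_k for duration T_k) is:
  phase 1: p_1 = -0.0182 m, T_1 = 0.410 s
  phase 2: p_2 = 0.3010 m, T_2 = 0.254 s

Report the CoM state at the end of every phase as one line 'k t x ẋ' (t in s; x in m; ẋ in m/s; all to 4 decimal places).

phase 1: p=-0.0182, T=0.410, ωT=1.237995, cosh=1.869328, sinh=1.579363; start (x,ẋ)=(-0.091000, 0.304400) → end (x,ẋ)=(0.004931, 0.221849)
phase 2: p=0.3010, T=0.254, ωT=0.766953, cosh=1.308811, sinh=0.844385; start (x,ẋ)=(0.004931, 0.221849) → end (x,ẋ)=(-0.024460, -0.464506)

1 0.4100 0.0049 0.2218
2 0.6640 -0.0245 -0.4645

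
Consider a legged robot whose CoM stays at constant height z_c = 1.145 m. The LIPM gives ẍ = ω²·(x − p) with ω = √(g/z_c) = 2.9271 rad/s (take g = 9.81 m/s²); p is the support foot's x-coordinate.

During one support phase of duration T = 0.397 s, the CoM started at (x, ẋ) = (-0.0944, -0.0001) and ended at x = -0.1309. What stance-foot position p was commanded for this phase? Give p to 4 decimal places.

ωT = 2.9271·0.397 = 1.162059; cosh(ωT) = 1.754674, sinh(ωT) = 1.441833
x(T) = p + (x₀−p)·cosh(ωT) + (ẋ₀/ω)·sinh(ωT) ⇒ p·(1 − cosh) = x(T) − x₀·cosh − (ẋ₀/ω)·sinh
numerator   = -0.1309 − (-0.0944)·1.754674 − (-0.0001/2.9271)·1.441833 = 0.034791
denominator = 1 − 1.754674 = -0.754674
p = 0.034791 / -0.754674 = -0.0461

p = -0.0461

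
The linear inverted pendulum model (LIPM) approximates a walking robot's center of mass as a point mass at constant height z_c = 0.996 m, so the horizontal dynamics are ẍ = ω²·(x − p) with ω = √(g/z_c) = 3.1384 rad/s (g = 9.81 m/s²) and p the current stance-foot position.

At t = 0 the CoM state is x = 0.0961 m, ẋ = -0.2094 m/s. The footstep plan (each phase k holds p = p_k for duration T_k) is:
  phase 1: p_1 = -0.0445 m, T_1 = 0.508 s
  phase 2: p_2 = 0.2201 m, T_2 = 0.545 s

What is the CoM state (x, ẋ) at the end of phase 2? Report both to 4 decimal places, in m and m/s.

phase 1: p=-0.0445, T=0.508, ωT=1.594307, cosh=2.563983, sinh=2.360933; start (x,ẋ)=(0.096100, -0.209400) → end (x,ẋ)=(0.158470, 0.504885)
phase 2: p=0.2201, T=0.545, ωT=1.710428, cosh=2.856058, sinh=2.675270; start (x,ẋ)=(0.158470, 0.504885) → end (x,ẋ)=(0.474461, 0.924532)

x = 0.4745, ẋ = 0.9245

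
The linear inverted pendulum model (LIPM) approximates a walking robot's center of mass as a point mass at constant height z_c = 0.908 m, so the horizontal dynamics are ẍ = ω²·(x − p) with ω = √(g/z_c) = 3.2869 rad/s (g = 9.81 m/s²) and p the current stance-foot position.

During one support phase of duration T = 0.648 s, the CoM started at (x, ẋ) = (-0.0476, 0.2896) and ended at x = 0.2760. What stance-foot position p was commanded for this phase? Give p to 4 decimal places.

p = -0.0348

ωT = 3.2869·0.648 = 2.129911; cosh(ωT) = 4.266484, sinh(ωT) = 4.147636
x(T) = p + (x₀−p)·cosh(ωT) + (ẋ₀/ω)·sinh(ωT) ⇒ p·(1 − cosh) = x(T) − x₀·cosh − (ẋ₀/ω)·sinh
numerator   = 0.2760 − (-0.0476)·4.266484 − (0.2896/3.2869)·4.147636 = 0.113647
denominator = 1 − 4.266484 = -3.266484
p = 0.113647 / -3.266484 = -0.0348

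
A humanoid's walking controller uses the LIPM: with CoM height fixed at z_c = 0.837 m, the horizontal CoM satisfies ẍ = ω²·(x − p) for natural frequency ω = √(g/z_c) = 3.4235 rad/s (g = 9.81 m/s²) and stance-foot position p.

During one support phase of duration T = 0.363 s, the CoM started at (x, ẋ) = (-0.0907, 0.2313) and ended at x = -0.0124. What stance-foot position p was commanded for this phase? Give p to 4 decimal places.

p = -0.0576

ωT = 3.4235·0.363 = 1.242730; cosh(ωT) = 1.876829, sinh(ωT) = 1.588233
x(T) = p + (x₀−p)·cosh(ωT) + (ẋ₀/ω)·sinh(ωT) ⇒ p·(1 − cosh) = x(T) − x₀·cosh − (ẋ₀/ω)·sinh
numerator   = -0.0124 − (-0.0907)·1.876829 − (0.2313/3.4235)·1.588233 = 0.050523
denominator = 1 − 1.876829 = -0.876829
p = 0.050523 / -0.876829 = -0.0576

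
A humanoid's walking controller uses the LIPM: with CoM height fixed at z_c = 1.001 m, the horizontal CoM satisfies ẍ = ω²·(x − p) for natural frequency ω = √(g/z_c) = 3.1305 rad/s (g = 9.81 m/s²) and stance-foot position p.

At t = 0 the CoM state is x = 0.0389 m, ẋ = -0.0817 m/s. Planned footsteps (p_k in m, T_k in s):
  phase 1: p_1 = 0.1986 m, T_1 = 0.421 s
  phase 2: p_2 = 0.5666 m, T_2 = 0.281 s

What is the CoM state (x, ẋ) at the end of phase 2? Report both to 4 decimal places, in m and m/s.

x = -0.7970, ẋ = -3.7444

phase 1: p=0.1986, T=0.421, ωT=1.317940, cosh=2.001703, sinh=1.734017; start (x,ẋ)=(0.038900, -0.081700) → end (x,ẋ)=(-0.166326, -1.030445)
phase 2: p=0.5666, T=0.281, ωT=0.879671, cosh=1.412513, sinh=0.997593; start (x,ẋ)=(-0.166326, -1.030445) → end (x,ẋ)=(-0.797039, -3.744420)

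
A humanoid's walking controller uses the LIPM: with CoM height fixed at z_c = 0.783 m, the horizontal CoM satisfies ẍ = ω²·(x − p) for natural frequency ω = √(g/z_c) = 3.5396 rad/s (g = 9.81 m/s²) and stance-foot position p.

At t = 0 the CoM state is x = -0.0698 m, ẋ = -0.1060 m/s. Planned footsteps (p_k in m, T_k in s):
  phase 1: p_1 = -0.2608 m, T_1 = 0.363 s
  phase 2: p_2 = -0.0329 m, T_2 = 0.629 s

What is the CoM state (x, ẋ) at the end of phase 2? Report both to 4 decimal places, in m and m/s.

x = 1.5991, ẋ = 5.8404

phase 1: p=-0.2608, T=0.363, ωT=1.284875, cosh=1.945450, sinh=1.668765; start (x,ẋ)=(-0.069800, -0.106000) → end (x,ẋ)=(0.060807, 0.921974)
phase 2: p=-0.0329, T=0.629, ωT=2.226408, cosh=4.687220, sinh=4.579305; start (x,ẋ)=(0.060807, 0.921974) → end (x,ẋ)=(1.599113, 5.840376)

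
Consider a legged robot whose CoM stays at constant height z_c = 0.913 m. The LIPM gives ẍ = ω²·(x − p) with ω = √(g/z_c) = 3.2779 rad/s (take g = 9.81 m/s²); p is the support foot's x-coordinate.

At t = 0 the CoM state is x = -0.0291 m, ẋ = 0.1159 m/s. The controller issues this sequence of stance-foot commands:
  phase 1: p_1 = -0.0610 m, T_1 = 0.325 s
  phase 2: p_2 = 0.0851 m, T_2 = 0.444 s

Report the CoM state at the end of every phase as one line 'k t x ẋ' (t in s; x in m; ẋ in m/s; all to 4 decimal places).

1 0.3250 0.0360 0.3218
2 0.7690 0.1731 0.4010

phase 1: p=-0.0610, T=0.325, ωT=1.065317, cosh=1.623189, sinh=1.278571; start (x,ẋ)=(-0.029100, 0.115900) → end (x,ẋ)=(0.035987, 0.321821)
phase 2: p=0.0851, T=0.444, ωT=1.455388, cosh=2.259727, sinh=2.026417; start (x,ẋ)=(0.035987, 0.321821) → end (x,ẋ)=(0.173071, 0.401004)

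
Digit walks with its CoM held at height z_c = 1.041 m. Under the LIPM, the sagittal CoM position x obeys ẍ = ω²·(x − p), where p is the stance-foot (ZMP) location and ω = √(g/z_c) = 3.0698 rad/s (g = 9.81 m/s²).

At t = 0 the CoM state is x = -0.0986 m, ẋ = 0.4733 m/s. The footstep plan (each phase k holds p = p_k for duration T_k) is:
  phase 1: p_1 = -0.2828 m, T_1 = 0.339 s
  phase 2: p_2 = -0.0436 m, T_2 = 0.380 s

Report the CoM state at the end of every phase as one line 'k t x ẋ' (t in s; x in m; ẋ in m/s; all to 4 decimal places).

phase 1: p=-0.2828, T=0.339, ωT=1.040662, cosh=1.592156, sinh=1.238935; start (x,ẋ)=(-0.098600, 0.473300) → end (x,ẋ)=(0.201493, 1.454132)
phase 2: p=-0.0436, T=0.380, ωT=1.166524, cosh=1.761130, sinh=1.449682; start (x,ẋ)=(0.201493, 1.454132) → end (x,ẋ)=(1.074741, 3.651639)

1 0.3390 0.2015 1.4541
2 0.7190 1.0747 3.6516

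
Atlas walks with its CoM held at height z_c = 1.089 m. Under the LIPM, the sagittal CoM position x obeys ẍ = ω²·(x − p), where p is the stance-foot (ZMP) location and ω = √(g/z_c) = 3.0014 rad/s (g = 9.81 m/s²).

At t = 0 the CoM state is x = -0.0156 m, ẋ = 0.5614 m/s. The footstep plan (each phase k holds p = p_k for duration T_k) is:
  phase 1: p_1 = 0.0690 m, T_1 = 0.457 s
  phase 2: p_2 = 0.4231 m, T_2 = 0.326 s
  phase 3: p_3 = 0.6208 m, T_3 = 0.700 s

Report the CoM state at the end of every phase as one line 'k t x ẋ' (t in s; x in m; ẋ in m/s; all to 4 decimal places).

phase 1: p=0.0690, T=0.457, ωT=1.371640, cosh=2.097750, sinh=1.844059; start (x,ẋ)=(-0.015600, 0.561400) → end (x,ẋ)=(0.236454, 0.709436)
phase 2: p=0.4231, T=0.326, ωT=0.978456, cosh=1.518119, sinh=1.142228; start (x,ẋ)=(0.236454, 0.709436) → end (x,ẋ)=(0.409736, 0.437134)
phase 3: p=0.6208, T=0.700, ωT=2.100980, cosh=4.148257, sinh=4.025920; start (x,ẋ)=(0.409736, 0.437134) → end (x,ẋ)=(0.331603, -0.737021)

1 0.4570 0.2365 0.7094
2 0.7830 0.4097 0.4371
3 1.4830 0.3316 -0.7370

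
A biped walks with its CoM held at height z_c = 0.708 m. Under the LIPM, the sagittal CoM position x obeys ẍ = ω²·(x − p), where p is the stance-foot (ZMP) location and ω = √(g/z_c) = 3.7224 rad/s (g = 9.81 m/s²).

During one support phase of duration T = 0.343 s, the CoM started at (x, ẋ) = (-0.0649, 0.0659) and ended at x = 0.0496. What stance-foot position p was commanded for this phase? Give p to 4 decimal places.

p = -0.1564

ωT = 3.7224·0.343 = 1.276783; cosh(ωT) = 1.932011, sinh(ωT) = 1.653078
x(T) = p + (x₀−p)·cosh(ωT) + (ẋ₀/ω)·sinh(ωT) ⇒ p·(1 − cosh) = x(T) − x₀·cosh − (ẋ₀/ω)·sinh
numerator   = 0.0496 − (-0.0649)·1.932011 − (0.0659/3.7224)·1.653078 = 0.145722
denominator = 1 − 1.932011 = -0.932011
p = 0.145722 / -0.932011 = -0.1564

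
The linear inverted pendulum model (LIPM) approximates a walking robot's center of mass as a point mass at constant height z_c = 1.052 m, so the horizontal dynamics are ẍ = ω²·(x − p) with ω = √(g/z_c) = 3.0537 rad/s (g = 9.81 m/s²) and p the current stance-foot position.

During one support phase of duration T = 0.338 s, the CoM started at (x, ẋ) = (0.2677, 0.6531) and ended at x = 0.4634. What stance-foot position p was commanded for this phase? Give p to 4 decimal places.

p = 0.3818

ωT = 3.0537·0.338 = 1.032151; cosh(ωT) = 1.581668, sinh(ωT) = 1.225428
x(T) = p + (x₀−p)·cosh(ωT) + (ẋ₀/ω)·sinh(ωT) ⇒ p·(1 − cosh) = x(T) − x₀·cosh − (ẋ₀/ω)·sinh
numerator   = 0.4634 − (0.2677)·1.581668 − (0.6531/3.0537)·1.225428 = -0.222097
denominator = 1 − 1.581668 = -0.581668
p = -0.222097 / -0.581668 = 0.3818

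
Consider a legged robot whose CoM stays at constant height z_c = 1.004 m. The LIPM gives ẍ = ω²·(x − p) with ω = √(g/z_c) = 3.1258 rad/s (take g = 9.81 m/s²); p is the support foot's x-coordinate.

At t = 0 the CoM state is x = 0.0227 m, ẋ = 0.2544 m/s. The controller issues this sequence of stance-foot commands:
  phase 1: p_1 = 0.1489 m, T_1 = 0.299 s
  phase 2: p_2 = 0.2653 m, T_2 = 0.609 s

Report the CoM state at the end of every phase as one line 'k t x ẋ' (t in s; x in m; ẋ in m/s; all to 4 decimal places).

phase 1: p=0.1489, T=0.299, ωT=0.934614, cosh=1.469484, sinh=1.076747; start (x,ẋ)=(0.022700, 0.254400) → end (x,ẋ)=(0.051084, -0.050914)
phase 2: p=0.2653, T=0.609, ωT=1.903612, cosh=3.429559, sinh=3.280530; start (x,ẋ)=(0.051084, -0.050914) → end (x,ẋ)=(-0.522799, -2.371238)

1 0.2990 0.0511 -0.0509
2 0.9080 -0.5228 -2.3712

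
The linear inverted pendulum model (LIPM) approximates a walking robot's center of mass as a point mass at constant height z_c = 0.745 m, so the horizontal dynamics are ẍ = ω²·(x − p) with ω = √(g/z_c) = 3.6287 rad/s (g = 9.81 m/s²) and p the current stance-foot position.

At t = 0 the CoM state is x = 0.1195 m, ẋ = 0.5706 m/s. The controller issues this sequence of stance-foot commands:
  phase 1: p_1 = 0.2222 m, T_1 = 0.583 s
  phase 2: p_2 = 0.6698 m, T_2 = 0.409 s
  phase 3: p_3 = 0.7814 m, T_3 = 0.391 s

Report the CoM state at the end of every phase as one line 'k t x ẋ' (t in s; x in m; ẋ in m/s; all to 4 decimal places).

phase 1: p=0.2222, T=0.583, ωT=2.115532, cosh=4.207283, sinh=4.086714; start (x,ẋ)=(0.119500, 0.570600) → end (x,ẋ)=(0.432733, 0.877690)
phase 2: p=0.6698, T=0.409, ωT=1.484138, cosh=2.318930, sinh=2.092233; start (x,ẋ)=(0.432733, 0.877690) → end (x,ẋ)=(0.626116, 0.235471)
phase 3: p=0.7814, T=0.391, ωT=1.418822, cosh=2.187124, sinh=1.945125; start (x,ẋ)=(0.626116, 0.235471) → end (x,ẋ)=(0.567997, -0.581031)

1 0.5830 0.4327 0.8777
2 0.9920 0.6261 0.2355
3 1.3830 0.5680 -0.5810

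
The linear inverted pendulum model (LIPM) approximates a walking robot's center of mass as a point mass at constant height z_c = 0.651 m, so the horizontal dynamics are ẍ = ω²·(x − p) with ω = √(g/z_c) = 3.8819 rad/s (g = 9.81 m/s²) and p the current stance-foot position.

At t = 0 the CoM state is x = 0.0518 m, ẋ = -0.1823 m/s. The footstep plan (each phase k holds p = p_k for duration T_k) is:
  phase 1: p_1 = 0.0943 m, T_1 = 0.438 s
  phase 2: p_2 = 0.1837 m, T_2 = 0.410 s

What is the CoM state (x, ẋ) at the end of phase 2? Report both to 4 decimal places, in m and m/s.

x = -1.2478, ẋ = -5.4869

phase 1: p=0.0943, T=0.438, ωT=1.700272, cosh=2.829036, sinh=2.646402; start (x,ẋ)=(0.051800, -0.182300) → end (x,ẋ)=(-0.150213, -0.952339)
phase 2: p=0.1837, T=0.410, ωT=1.591579, cosh=2.557551, sinh=2.353947; start (x,ẋ)=(-0.150213, -0.952339) → end (x,ẋ)=(-1.247789, -5.486882)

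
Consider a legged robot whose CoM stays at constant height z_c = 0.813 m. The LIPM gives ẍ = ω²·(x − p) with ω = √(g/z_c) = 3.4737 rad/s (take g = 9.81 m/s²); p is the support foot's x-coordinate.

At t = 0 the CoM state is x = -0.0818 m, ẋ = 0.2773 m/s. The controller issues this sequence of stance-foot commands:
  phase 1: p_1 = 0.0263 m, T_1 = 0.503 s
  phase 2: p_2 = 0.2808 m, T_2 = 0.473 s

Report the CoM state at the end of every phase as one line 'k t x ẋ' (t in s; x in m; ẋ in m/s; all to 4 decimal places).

phase 1: p=0.0263, T=0.503, ωT=1.747271, cosh=2.956585, sinh=2.782336; start (x,ẋ)=(-0.081800, 0.277300) → end (x,ẋ)=(-0.071197, -0.224926)
phase 2: p=0.2808, T=0.473, ωT=1.643060, cosh=2.682178, sinh=2.488791; start (x,ẋ)=(-0.071197, -0.224926) → end (x,ẋ)=(-0.824471, -3.646417)

1 0.5030 -0.0712 -0.2249
2 0.9760 -0.8245 -3.6464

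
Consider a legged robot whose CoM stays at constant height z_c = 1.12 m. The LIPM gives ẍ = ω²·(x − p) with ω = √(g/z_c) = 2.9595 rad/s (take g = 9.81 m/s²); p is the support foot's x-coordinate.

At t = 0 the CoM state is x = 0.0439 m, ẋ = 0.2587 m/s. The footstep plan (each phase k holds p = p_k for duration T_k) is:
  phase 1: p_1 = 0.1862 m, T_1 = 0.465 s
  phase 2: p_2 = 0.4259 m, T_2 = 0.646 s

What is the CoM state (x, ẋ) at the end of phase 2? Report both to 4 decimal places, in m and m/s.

phase 1: p=0.1862, T=0.465, ωT=1.376167, cosh=2.106121, sinh=1.853576; start (x,ẋ)=(0.043900, 0.258700) → end (x,ẋ)=(0.048526, -0.235756)
phase 2: p=0.4259, T=0.646, ωT=1.911837, cosh=3.456657, sinh=3.308849; start (x,ẋ)=(0.048526, -0.235756) → end (x,ẋ)=(-1.142136, -4.510372)

x = -1.1421, ẋ = -4.5104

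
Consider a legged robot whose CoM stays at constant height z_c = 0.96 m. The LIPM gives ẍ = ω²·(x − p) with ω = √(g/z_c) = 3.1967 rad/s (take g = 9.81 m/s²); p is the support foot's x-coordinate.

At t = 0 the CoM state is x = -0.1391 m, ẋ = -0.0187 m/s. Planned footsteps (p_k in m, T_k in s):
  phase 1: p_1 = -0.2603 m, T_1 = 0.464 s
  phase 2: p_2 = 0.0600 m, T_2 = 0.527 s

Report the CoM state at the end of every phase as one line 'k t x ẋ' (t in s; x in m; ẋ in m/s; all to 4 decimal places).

phase 1: p=-0.2603, T=0.464, ωT=1.483269, cosh=2.317112, sinh=2.090217; start (x,ẋ)=(-0.139100, -0.018700) → end (x,ẋ)=(0.008307, 0.766504)
phase 2: p=0.0600, T=0.527, ωT=1.684661, cosh=2.788065, sinh=2.602558; start (x,ẋ)=(0.008307, 0.766504) → end (x,ẋ)=(0.539916, 1.706994)

1 0.4640 0.0083 0.7665
2 0.9910 0.5399 1.7070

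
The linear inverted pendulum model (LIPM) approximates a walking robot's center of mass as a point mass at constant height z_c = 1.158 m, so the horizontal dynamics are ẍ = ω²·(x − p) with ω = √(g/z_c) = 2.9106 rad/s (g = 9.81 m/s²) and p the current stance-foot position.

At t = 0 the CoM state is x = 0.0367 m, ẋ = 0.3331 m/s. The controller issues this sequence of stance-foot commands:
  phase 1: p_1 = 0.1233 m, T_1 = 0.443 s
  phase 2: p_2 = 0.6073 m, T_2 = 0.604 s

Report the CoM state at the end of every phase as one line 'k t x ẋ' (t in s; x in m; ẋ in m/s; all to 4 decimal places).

phase 1: p=0.1233, T=0.443, ωT=1.289396, cosh=1.953015, sinh=1.677578; start (x,ẋ)=(0.036700, 0.333100) → end (x,ẋ)=(0.146157, 0.227702)
phase 2: p=0.6073, T=0.604, ωT=1.758002, cosh=2.986613, sinh=2.814225; start (x,ẋ)=(0.146157, 0.227702) → end (x,ẋ)=(-0.549793, -3.097199)

1 0.4430 0.1462 0.2277
2 1.0470 -0.5498 -3.0972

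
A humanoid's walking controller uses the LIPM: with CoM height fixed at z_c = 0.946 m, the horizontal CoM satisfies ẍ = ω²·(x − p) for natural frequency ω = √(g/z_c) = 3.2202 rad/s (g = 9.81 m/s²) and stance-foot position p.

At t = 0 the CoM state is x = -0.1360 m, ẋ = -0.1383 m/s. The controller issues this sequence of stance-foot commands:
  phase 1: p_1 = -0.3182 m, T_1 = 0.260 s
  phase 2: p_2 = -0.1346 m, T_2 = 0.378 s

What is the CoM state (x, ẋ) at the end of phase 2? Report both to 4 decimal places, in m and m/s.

x = 0.0858, ẋ = 0.7920

phase 1: p=-0.3182, T=0.260, ωT=0.837252, cosh=1.371454, sinh=0.938556; start (x,ẋ)=(-0.136000, -0.138300) → end (x,ẋ)=(-0.108630, 0.360998)
phase 2: p=-0.1346, T=0.378, ωT=1.217236, cosh=1.836942, sinh=1.540895; start (x,ẋ)=(-0.108630, 0.360998) → end (x,ẋ)=(0.085847, 0.791996)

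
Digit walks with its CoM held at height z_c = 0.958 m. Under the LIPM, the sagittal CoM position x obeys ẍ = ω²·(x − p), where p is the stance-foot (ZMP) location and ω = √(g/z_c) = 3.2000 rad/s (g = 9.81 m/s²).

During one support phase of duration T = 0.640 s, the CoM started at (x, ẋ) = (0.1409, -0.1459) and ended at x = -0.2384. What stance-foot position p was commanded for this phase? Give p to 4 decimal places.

ωT = 3.2000·0.640 = 2.048000; cosh(ωT) = 3.940687, sinh(ωT) = 3.811694
x(T) = p + (x₀−p)·cosh(ωT) + (ẋ₀/ω)·sinh(ωT) ⇒ p·(1 − cosh) = x(T) − x₀·cosh − (ẋ₀/ω)·sinh
numerator   = -0.2384 − (0.1409)·3.940687 − (-0.1459/3.2000)·3.811694 = -0.619853
denominator = 1 − 3.940687 = -2.940687
p = -0.619853 / -2.940687 = 0.2108

p = 0.2108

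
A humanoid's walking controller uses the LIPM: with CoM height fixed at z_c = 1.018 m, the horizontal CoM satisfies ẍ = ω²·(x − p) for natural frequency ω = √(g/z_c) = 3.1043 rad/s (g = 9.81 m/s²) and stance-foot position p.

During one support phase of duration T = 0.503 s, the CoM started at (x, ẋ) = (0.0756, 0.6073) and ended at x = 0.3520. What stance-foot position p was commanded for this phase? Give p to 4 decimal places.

ωT = 3.1043·0.503 = 1.561463; cosh(ωT) = 2.487808, sinh(ωT) = 2.277980
x(T) = p + (x₀−p)·cosh(ωT) + (ẋ₀/ω)·sinh(ωT) ⇒ p·(1 − cosh) = x(T) − x₀·cosh − (ẋ₀/ω)·sinh
numerator   = 0.3520 − (0.0756)·2.487808 − (0.6073/3.1043)·2.277980 = -0.281724
denominator = 1 − 2.487808 = -1.487808
p = -0.281724 / -1.487808 = 0.1894

p = 0.1894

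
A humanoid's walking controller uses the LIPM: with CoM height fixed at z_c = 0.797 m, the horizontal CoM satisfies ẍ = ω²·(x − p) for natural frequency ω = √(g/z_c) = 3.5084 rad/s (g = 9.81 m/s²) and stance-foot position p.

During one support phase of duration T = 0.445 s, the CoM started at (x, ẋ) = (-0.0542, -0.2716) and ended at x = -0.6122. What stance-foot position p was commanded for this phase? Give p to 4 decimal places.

ωT = 3.5084·0.445 = 1.561238; cosh(ωT) = 2.487296, sinh(ωT) = 2.277420
x(T) = p + (x₀−p)·cosh(ωT) + (ẋ₀/ω)·sinh(ωT) ⇒ p·(1 − cosh) = x(T) − x₀·cosh − (ẋ₀/ω)·sinh
numerator   = -0.6122 − (-0.0542)·2.487296 − (-0.2716/3.5084)·2.277420 = -0.301084
denominator = 1 − 2.487296 = -1.487296
p = -0.301084 / -1.487296 = 0.2024

p = 0.2024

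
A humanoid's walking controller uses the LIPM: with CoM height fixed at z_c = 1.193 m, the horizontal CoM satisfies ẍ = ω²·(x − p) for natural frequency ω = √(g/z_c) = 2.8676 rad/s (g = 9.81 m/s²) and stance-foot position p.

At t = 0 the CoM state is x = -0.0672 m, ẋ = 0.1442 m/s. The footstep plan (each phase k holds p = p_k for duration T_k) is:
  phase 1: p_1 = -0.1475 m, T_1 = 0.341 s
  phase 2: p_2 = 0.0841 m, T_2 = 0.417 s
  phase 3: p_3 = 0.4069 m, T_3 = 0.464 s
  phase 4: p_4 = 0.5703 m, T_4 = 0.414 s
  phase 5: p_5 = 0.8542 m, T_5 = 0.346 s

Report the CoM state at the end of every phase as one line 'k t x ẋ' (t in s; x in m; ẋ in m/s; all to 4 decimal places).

phase 1: p=-0.1475, T=0.341, ωT=0.977852, cosh=1.517428, sinh=1.141310; start (x,ẋ)=(-0.067200, 0.144200) → end (x,ẋ)=(0.031741, 0.481621)
phase 2: p=0.0841, T=0.417, ωT=1.195789, cosh=1.804316, sinh=1.501850; start (x,ẋ)=(0.031741, 0.481621) → end (x,ẋ)=(0.241868, 0.643502)
phase 3: p=0.4069, T=0.464, ωT=1.330566, cosh=2.023757, sinh=1.759429; start (x,ẋ)=(0.241868, 0.643502) → end (x,ẋ)=(0.467739, 0.469649)
phase 4: p=0.5703, T=0.414, ωT=1.187186, cosh=1.791462, sinh=1.486384; start (x,ẋ)=(0.467739, 0.469649) → end (x,ẋ)=(0.630003, 0.404208)
phase 5: p=0.8542, T=0.346, ωT=0.992190, cosh=1.533949, sinh=1.163185; start (x,ẋ)=(0.630003, 0.404208) → end (x,ẋ)=(0.674252, -0.127786)

1 0.3410 0.0317 0.4816
2 0.7580 0.2419 0.6435
3 1.2220 0.4677 0.4696
4 1.6360 0.6300 0.4042
5 1.9820 0.6743 -0.1278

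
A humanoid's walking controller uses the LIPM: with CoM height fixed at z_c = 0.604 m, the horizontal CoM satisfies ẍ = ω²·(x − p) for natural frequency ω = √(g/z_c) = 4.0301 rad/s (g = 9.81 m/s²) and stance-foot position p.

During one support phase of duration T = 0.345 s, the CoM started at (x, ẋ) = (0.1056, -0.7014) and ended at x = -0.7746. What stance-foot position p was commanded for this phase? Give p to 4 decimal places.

ωT = 4.0301·0.345 = 1.390384; cosh(ωT) = 2.132687, sinh(ωT) = 1.883707
x(T) = p + (x₀−p)·cosh(ωT) + (ẋ₀/ω)·sinh(ωT) ⇒ p·(1 − cosh) = x(T) − x₀·cosh − (ẋ₀/ω)·sinh
numerator   = -0.7746 − (0.1056)·2.132687 − (-0.7014/4.0301)·1.883707 = -0.671971
denominator = 1 − 2.132687 = -1.132687
p = -0.671971 / -1.132687 = 0.5933

p = 0.5933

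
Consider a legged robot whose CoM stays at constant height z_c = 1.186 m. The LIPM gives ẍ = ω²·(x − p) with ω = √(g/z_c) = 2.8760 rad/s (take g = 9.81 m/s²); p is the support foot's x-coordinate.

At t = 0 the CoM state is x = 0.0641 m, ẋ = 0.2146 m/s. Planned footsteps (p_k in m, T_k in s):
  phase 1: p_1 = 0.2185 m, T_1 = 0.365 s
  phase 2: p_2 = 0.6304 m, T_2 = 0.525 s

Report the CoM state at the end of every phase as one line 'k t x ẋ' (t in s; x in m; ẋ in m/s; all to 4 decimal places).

1 0.3650 0.0645 -0.2125
2 0.8900 -0.8720 -4.0082

phase 1: p=0.2185, T=0.365, ωT=1.049740, cosh=1.603468, sinh=1.253440; start (x,ẋ)=(0.064100, 0.214600) → end (x,ẋ)=(0.064453, -0.212491)
phase 2: p=0.6304, T=0.525, ωT=1.509900, cosh=2.373605, sinh=2.152673; start (x,ẋ)=(0.064453, -0.212491) → end (x,ẋ)=(-0.871983, -4.008197)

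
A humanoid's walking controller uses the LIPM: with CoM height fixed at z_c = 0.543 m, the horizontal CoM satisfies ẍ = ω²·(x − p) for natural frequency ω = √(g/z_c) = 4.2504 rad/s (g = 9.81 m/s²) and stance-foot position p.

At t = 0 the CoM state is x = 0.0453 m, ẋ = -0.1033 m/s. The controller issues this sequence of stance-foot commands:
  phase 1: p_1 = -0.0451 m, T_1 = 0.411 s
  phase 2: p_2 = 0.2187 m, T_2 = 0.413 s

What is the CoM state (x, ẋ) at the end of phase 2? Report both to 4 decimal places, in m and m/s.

phase 1: p=-0.0451, T=0.411, ωT=1.746914, cosh=2.955592, sinh=2.781281; start (x,ẋ)=(0.045300, -0.103300) → end (x,ẋ)=(0.154490, 0.763356)
phase 2: p=0.2187, T=0.413, ωT=1.755415, cosh=2.979342, sinh=2.806507; start (x,ẋ)=(0.154490, 0.763356) → end (x,ẋ)=(0.531436, 1.508358)

x = 0.5314, ẋ = 1.5084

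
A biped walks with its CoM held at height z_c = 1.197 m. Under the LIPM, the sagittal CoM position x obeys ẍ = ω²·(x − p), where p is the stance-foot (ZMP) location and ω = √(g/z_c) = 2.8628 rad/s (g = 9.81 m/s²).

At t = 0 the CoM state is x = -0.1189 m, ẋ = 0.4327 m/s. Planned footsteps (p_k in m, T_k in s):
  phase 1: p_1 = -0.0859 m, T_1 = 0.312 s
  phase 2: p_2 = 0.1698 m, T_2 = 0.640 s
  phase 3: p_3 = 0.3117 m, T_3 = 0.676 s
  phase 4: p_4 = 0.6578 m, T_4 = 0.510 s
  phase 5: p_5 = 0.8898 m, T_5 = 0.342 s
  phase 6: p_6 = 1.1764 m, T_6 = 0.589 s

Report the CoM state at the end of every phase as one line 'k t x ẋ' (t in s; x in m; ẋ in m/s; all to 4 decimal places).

phase 1: p=-0.0859, T=0.312, ωT=0.893194, cosh=1.426133, sinh=1.016786; start (x,ẋ)=(-0.118900, 0.432700) → end (x,ẋ)=(0.020721, 0.521029)
phase 2: p=0.1698, T=0.640, ωT=1.832192, cosh=3.203814, sinh=3.043752; start (x,ẋ)=(0.020721, 0.521029) → end (x,ẋ)=(0.246140, 0.370254)
phase 3: p=0.3117, T=0.676, ωT=1.935253, cosh=3.535091, sinh=3.390703; start (x,ẋ)=(0.246140, 0.370254) → end (x,ẋ)=(0.518468, 0.672495)
phase 4: p=0.6578, T=0.510, ωT=1.460028, cosh=2.269155, sinh=2.036925; start (x,ẋ)=(0.518468, 0.672495) → end (x,ẋ)=(0.820125, 0.713508)
phase 5: p=0.8898, T=0.342, ωT=0.979078, cosh=1.518829, sinh=1.143171; start (x,ẋ)=(0.820125, 0.713508) → end (x,ẋ)=(1.068892, 0.855672)
phase 6: p=1.1764, T=0.589, ωT=1.686189, cosh=2.792046, sinh=2.606822; start (x,ẋ)=(1.068892, 0.855672) → end (x,ẋ)=(1.655396, 1.586767)

1 0.3120 0.0207 0.5210
2 0.9520 0.2461 0.3703
3 1.6280 0.5185 0.6725
4 2.1380 0.8201 0.7135
5 2.4800 1.0689 0.8557
6 3.0690 1.6554 1.5868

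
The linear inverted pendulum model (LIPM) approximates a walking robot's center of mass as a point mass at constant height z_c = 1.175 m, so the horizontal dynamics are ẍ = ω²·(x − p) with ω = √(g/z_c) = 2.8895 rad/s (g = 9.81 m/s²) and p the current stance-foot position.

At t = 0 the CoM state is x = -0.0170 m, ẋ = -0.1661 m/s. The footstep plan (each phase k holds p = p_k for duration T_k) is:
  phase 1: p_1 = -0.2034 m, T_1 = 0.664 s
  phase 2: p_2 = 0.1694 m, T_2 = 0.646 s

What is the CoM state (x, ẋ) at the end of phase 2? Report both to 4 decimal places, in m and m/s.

phase 1: p=-0.2034, T=0.664, ωT=1.918628, cosh=3.479207, sinh=3.332399; start (x,ẋ)=(-0.017000, -0.166100) → end (x,ẋ)=(0.253565, 1.216943)
phase 2: p=0.1694, T=0.646, ωT=1.866617, cosh=3.310515, sinh=3.155869; start (x,ẋ)=(0.253565, 1.216943) → end (x,ẋ)=(1.777155, 4.796196)

x = 1.7772, ẋ = 4.7962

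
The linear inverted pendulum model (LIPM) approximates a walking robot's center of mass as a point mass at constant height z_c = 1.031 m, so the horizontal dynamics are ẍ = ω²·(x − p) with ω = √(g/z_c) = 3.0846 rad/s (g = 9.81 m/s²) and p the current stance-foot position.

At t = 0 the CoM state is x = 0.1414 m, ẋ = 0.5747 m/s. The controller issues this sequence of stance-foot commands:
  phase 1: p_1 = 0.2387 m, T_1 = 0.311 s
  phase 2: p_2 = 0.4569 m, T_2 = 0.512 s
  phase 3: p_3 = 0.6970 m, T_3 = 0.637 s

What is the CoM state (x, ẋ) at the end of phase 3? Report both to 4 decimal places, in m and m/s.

x = 0.0633, ẋ = -1.8219

phase 1: p=0.2387, T=0.311, ωT=0.959311, cosh=1.496527, sinh=1.113370; start (x,ẋ)=(0.141400, 0.574700) → end (x,ẋ)=(0.300523, 0.525896)
phase 2: p=0.4569, T=0.512, ωT=1.579315, cosh=2.528874, sinh=2.322758; start (x,ẋ)=(0.300523, 0.525896) → end (x,ẋ)=(0.457451, 0.209518)
phase 3: p=0.6970, T=0.637, ωT=1.964890, cosh=3.637150, sinh=3.496979; start (x,ẋ)=(0.457451, 0.209518) → end (x,ẋ)=(0.063253, -1.821913)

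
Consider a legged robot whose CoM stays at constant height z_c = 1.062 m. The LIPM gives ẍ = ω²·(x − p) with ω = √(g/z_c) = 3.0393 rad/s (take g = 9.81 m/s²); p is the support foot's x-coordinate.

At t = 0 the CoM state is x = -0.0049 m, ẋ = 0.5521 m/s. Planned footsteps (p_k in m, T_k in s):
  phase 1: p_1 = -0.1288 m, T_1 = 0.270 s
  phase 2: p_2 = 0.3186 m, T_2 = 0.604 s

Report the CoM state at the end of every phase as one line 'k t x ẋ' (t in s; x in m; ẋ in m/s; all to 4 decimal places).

1 0.2700 0.2056 1.0935
2 0.8740 1.0545 2.4659

phase 1: p=-0.1288, T=0.270, ωT=0.820611, cosh=1.356025, sinh=0.915862; start (x,ẋ)=(-0.004900, 0.552100) → end (x,ẋ)=(0.205581, 1.093547)
phase 2: p=0.3186, T=0.604, ωT=1.835737, cosh=3.214625, sinh=3.055129; start (x,ẋ)=(0.205581, 1.093547) → end (x,ẋ)=(1.054530, 2.465914)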